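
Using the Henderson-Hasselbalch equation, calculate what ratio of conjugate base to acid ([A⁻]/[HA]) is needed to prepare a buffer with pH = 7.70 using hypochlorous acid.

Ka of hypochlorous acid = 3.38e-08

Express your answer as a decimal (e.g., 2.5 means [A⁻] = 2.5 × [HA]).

pKa = -log(3.38e-08) = 7.4711. pH = pKa + log([A⁻]/[HA]), so log([A⁻]/[HA]) = pH − pKa = 7.70 − 7.4711 = 0.2289. [A⁻]/[HA] = 10^(0.2289) = 1.69

[A⁻]/[HA] = 1.69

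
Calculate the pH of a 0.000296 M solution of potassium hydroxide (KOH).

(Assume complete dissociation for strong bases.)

[OH⁻] = 0.000296 M for strong base. pOH = -log[OH⁻] = 3.53, pH = 14 - pOH

pH = 10.47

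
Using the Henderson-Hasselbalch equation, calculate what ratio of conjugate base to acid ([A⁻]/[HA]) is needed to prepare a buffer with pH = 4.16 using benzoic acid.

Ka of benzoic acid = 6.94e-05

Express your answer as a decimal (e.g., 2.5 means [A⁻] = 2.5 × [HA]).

pKa = -log(6.94e-05) = 4.1586. pH = pKa + log([A⁻]/[HA]), so log([A⁻]/[HA]) = pH − pKa = 4.16 − 4.1586 = 0.0014. [A⁻]/[HA] = 10^(0.0014) = 1.00

[A⁻]/[HA] = 1.00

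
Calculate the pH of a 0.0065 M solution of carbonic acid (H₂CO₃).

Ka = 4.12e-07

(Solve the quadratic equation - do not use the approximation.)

x² + Ka×x - Ka×C = 0. Using quadratic formula: [H⁺] = 5.1544e-05

pH = 4.29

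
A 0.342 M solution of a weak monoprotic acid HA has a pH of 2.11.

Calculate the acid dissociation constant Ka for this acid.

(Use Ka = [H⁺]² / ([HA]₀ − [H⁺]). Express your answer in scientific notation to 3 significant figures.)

[H⁺] = 10^(−pH) = 10^(−2.11) = 7.762e-03 M. For HA ⇌ H⁺ + A⁻, Ka = [H⁺][A⁻]/[HA] = [H⁺]² / ([HA]₀ − [H⁺]) = (7.762e-03)² / (0.342 − 7.762e-03) = 1.80e-04.

K_a = 1.80e-04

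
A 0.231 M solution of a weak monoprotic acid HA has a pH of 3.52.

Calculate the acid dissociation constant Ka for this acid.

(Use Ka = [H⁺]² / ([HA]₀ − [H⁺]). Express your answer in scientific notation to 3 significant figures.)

[H⁺] = 10^(−pH) = 10^(−3.52) = 3.020e-04 M. For HA ⇌ H⁺ + A⁻, Ka = [H⁺][A⁻]/[HA] = [H⁺]² / ([HA]₀ − [H⁺]) = (3.020e-04)² / (0.231 − 3.020e-04) = 3.95e-07.

K_a = 3.95e-07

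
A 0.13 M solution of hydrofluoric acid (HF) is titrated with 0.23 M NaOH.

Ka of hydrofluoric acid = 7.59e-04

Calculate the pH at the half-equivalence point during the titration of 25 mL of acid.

At half-equivalence [HA] = [A⁻], so Henderson-Hasselbalch gives pH = pKa = -log(7.59e-04) = 3.12.

pH = pKa = 3.12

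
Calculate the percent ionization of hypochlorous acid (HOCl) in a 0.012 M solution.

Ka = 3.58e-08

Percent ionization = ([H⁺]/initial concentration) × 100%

Using Ka equilibrium: x² + Ka×x - Ka×C = 0. Solving: [H⁺] = 2.0709e-05. Percent = (2.0709e-05/0.012) × 100

Percent ionization = 0.173%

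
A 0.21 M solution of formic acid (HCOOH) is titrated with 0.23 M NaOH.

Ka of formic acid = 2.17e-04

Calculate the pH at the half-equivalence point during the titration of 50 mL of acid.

At half-equivalence [HA] = [A⁻], so Henderson-Hasselbalch gives pH = pKa = -log(2.17e-04) = 3.66.

pH = pKa = 3.66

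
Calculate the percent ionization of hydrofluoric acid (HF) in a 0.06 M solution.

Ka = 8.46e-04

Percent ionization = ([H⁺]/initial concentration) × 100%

Using Ka equilibrium: x² + Ka×x - Ka×C = 0. Solving: [H⁺] = 6.7142e-03. Percent = (6.7142e-03/0.06) × 100

Percent ionization = 11.2%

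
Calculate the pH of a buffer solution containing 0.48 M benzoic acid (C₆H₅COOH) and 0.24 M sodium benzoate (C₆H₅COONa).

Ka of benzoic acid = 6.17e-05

pKa = -log(6.17e-05) = 4.21. pH = pKa + log([A⁻]/[HA]) = 4.21 + log(0.24/0.48)

pH = 3.91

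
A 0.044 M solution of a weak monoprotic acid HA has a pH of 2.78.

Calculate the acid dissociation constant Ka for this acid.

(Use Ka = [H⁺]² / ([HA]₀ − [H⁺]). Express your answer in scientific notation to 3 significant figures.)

[H⁺] = 10^(−pH) = 10^(−2.78) = 1.660e-03 M. For HA ⇌ H⁺ + A⁻, Ka = [H⁺][A⁻]/[HA] = [H⁺]² / ([HA]₀ − [H⁺]) = (1.660e-03)² / (0.044 − 1.660e-03) = 6.50e-05.

K_a = 6.50e-05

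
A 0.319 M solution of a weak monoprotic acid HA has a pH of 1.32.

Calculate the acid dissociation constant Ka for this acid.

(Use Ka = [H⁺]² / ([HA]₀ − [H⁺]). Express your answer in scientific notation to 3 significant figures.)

[H⁺] = 10^(−pH) = 10^(−1.32) = 4.786e-02 M. For HA ⇌ H⁺ + A⁻, Ka = [H⁺][A⁻]/[HA] = [H⁺]² / ([HA]₀ − [H⁺]) = (4.786e-02)² / (0.319 − 4.786e-02) = 8.45e-03.

K_a = 8.45e-03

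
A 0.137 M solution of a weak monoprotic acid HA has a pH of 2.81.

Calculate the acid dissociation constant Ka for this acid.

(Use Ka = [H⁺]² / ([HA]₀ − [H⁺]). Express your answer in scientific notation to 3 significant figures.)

[H⁺] = 10^(−pH) = 10^(−2.81) = 1.549e-03 M. For HA ⇌ H⁺ + A⁻, Ka = [H⁺][A⁻]/[HA] = [H⁺]² / ([HA]₀ − [H⁺]) = (1.549e-03)² / (0.137 − 1.549e-03) = 1.77e-05.

K_a = 1.77e-05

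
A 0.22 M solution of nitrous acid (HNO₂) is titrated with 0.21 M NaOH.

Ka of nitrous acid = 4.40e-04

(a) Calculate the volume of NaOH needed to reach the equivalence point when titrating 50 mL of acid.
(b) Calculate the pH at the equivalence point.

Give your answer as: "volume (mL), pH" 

moles acid = 0.22 × 50/1000 = 0.011 mol; V_base = moles/0.21 × 1000 = 52.4 mL. At equivalence only the conjugate base is present: [A⁻] = 0.011/0.102 = 1.0744e-01 M. Kb = Kw/Ka = 2.27e-11; [OH⁻] = √(Kb × [A⁻]) = 1.5626e-06; pOH = 5.81; pH = 14 - pOH = 8.19.

V = 52.4 mL, pH = 8.19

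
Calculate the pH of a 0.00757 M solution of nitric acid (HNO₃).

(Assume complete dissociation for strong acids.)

[H⁺] = 0.00757 M for strong acid. pH = -log[H⁺] = -log(0.00757)

pH = 2.12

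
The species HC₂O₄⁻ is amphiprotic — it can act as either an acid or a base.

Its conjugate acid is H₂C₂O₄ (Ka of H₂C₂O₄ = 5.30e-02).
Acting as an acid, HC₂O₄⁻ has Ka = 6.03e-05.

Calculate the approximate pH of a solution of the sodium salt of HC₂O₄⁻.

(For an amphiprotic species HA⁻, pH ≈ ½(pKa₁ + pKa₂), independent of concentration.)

pKa₁ = -log(5.30e-02) = 1.28; pKa₂ = -log(6.03e-05) = 4.22. For an amphiprotic species, pH ≈ ½(pKa₁ + pKa₂) = ½(1.28 + 4.22) = 2.75.

pH = 2.75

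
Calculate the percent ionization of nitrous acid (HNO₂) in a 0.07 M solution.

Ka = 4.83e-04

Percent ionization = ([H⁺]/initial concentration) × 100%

Using Ka equilibrium: x² + Ka×x - Ka×C = 0. Solving: [H⁺] = 5.5781e-03. Percent = (5.5781e-03/0.07) × 100

Percent ionization = 7.97%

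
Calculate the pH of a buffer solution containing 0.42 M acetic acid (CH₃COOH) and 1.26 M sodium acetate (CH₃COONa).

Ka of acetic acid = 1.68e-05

pKa = -log(1.68e-05) = 4.77. pH = pKa + log([A⁻]/[HA]) = 4.77 + log(1.26/0.42)

pH = 5.25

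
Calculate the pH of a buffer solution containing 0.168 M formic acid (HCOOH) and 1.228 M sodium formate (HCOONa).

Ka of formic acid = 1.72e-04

pKa = -log(1.72e-04) = 3.76. pH = pKa + log([A⁻]/[HA]) = 3.76 + log(1.228/0.168)

pH = 4.63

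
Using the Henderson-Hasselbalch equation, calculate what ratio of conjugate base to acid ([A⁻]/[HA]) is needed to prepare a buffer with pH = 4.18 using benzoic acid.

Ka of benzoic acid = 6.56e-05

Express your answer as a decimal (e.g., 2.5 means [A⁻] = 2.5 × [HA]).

pKa = -log(6.56e-05) = 4.1831. pH = pKa + log([A⁻]/[HA]), so log([A⁻]/[HA]) = pH − pKa = 4.18 − 4.1831 = -0.0031. [A⁻]/[HA] = 10^(-0.0031) = 0.993

[A⁻]/[HA] = 0.993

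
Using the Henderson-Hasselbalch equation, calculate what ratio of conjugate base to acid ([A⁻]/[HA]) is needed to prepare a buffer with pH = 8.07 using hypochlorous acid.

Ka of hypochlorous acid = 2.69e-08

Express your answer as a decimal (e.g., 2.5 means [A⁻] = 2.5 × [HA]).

pKa = -log(2.69e-08) = 7.5702. pH = pKa + log([A⁻]/[HA]), so log([A⁻]/[HA]) = pH − pKa = 8.07 − 7.5702 = 0.4998. [A⁻]/[HA] = 10^(0.4998) = 3.16

[A⁻]/[HA] = 3.16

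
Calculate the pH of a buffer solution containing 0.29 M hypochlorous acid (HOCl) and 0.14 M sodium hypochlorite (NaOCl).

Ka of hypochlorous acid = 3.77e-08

pKa = -log(3.77e-08) = 7.42. pH = pKa + log([A⁻]/[HA]) = 7.42 + log(0.14/0.29)

pH = 7.11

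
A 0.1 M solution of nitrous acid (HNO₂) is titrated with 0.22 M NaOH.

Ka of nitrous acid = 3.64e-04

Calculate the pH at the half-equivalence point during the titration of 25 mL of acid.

At half-equivalence [HA] = [A⁻], so Henderson-Hasselbalch gives pH = pKa = -log(3.64e-04) = 3.44.

pH = pKa = 3.44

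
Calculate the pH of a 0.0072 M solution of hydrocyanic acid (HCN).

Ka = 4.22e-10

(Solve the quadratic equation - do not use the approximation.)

x² + Ka×x - Ka×C = 0. Using quadratic formula: [H⁺] = 1.7429e-06

pH = 5.76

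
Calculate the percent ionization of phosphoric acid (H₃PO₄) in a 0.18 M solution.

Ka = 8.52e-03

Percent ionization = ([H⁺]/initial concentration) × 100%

Using Ka equilibrium: x² + Ka×x - Ka×C = 0. Solving: [H⁺] = 3.5132e-02. Percent = (3.5132e-02/0.18) × 100

Percent ionization = 19.5%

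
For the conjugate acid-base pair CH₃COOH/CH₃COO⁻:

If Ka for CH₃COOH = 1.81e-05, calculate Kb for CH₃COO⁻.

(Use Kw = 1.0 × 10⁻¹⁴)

For a conjugate pair Ka × Kb = Kw, so Kb = Kw/Ka = 1.0 × 10⁻¹⁴ / 1.81e-05 = 5.52e-10.

K_b = 5.52e-10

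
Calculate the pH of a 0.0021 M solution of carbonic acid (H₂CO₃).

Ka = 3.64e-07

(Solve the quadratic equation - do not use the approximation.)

x² + Ka×x - Ka×C = 0. Using quadratic formula: [H⁺] = 2.7466e-05

pH = 4.56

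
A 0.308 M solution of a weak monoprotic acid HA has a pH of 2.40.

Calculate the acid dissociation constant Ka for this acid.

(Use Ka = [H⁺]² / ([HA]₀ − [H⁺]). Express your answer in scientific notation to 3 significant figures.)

[H⁺] = 10^(−pH) = 10^(−2.40) = 3.981e-03 M. For HA ⇌ H⁺ + A⁻, Ka = [H⁺][A⁻]/[HA] = [H⁺]² / ([HA]₀ − [H⁺]) = (3.981e-03)² / (0.308 − 3.981e-03) = 5.21e-05.

K_a = 5.21e-05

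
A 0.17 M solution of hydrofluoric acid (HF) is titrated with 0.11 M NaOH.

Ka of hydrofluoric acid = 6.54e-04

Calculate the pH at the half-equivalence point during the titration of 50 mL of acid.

At half-equivalence [HA] = [A⁻], so Henderson-Hasselbalch gives pH = pKa = -log(6.54e-04) = 3.18.

pH = pKa = 3.18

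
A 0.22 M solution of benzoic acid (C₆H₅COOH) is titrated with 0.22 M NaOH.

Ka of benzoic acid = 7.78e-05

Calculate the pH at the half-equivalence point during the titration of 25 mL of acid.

At half-equivalence [HA] = [A⁻], so Henderson-Hasselbalch gives pH = pKa = -log(7.78e-05) = 4.11.

pH = pKa = 4.11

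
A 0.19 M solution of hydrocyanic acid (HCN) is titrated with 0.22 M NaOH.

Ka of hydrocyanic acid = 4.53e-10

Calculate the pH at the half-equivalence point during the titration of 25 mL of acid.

At half-equivalence [HA] = [A⁻], so Henderson-Hasselbalch gives pH = pKa = -log(4.53e-10) = 9.34.

pH = pKa = 9.34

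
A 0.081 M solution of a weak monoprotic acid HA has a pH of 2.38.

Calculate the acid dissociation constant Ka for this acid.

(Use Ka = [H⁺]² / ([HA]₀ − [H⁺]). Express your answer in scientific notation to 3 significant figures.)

[H⁺] = 10^(−pH) = 10^(−2.38) = 4.169e-03 M. For HA ⇌ H⁺ + A⁻, Ka = [H⁺][A⁻]/[HA] = [H⁺]² / ([HA]₀ − [H⁺]) = (4.169e-03)² / (0.081 − 4.169e-03) = 2.26e-04.

K_a = 2.26e-04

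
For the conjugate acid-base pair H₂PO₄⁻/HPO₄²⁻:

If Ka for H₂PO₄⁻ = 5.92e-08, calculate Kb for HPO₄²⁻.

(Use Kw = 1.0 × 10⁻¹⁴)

For a conjugate pair Ka × Kb = Kw, so Kb = Kw/Ka = 1.0 × 10⁻¹⁴ / 5.92e-08 = 1.69e-07.

K_b = 1.69e-07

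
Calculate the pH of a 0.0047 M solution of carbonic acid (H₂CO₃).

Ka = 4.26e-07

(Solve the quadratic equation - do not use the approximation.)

x² + Ka×x - Ka×C = 0. Using quadratic formula: [H⁺] = 4.4533e-05

pH = 4.35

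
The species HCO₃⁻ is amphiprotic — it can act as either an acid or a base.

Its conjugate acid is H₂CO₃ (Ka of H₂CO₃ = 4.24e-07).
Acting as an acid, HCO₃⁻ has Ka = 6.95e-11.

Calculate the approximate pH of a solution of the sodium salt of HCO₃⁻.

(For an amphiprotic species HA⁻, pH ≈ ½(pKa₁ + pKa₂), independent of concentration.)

pKa₁ = -log(4.24e-07) = 6.37; pKa₂ = -log(6.95e-11) = 10.16. For an amphiprotic species, pH ≈ ½(pKa₁ + pKa₂) = ½(6.37 + 10.16) = 8.27.

pH = 8.27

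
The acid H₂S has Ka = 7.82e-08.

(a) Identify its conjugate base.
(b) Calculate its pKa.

(a) The conjugate base is formed by removing one H⁺ from H₂S, giving HS⁻. (b) pKa = -log(Ka) = -log(7.82e-08) = 7.11.

Conjugate base: HS⁻; pK_a = 7.11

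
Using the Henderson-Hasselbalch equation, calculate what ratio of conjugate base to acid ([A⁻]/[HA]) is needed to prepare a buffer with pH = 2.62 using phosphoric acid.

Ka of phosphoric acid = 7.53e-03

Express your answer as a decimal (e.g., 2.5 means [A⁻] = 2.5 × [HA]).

pKa = -log(7.53e-03) = 2.1232. pH = pKa + log([A⁻]/[HA]), so log([A⁻]/[HA]) = pH − pKa = 2.62 − 2.1232 = 0.4968. [A⁻]/[HA] = 10^(0.4968) = 3.14

[A⁻]/[HA] = 3.14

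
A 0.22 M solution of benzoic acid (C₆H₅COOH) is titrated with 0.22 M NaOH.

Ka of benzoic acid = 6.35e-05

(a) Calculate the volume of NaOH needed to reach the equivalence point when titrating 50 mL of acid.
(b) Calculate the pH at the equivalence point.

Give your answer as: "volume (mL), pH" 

moles acid = 0.22 × 50/1000 = 0.011 mol; V_base = moles/0.22 × 1000 = 50.0 mL. At equivalence only the conjugate base is present: [A⁻] = 0.011/0.100 = 1.1000e-01 M. Kb = Kw/Ka = 1.57e-10; [OH⁻] = √(Kb × [A⁻]) = 4.1621e-06; pOH = 5.38; pH = 14 - pOH = 8.62.

V = 50.0 mL, pH = 8.62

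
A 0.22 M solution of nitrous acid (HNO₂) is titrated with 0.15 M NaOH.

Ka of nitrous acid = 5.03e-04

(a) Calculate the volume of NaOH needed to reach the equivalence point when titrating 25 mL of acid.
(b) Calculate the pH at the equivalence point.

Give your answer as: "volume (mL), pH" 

moles acid = 0.22 × 25/1000 = 0.0055 mol; V_base = moles/0.15 × 1000 = 36.7 mL. At equivalence only the conjugate base is present: [A⁻] = 0.0055/0.062 = 8.9189e-02 M. Kb = Kw/Ka = 1.99e-11; [OH⁻] = √(Kb × [A⁻]) = 1.3316e-06; pOH = 5.88; pH = 14 - pOH = 8.12.

V = 36.7 mL, pH = 8.12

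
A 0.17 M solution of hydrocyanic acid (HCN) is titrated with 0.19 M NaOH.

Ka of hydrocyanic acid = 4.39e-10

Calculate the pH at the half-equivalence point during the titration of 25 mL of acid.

At half-equivalence [HA] = [A⁻], so Henderson-Hasselbalch gives pH = pKa = -log(4.39e-10) = 9.36.

pH = pKa = 9.36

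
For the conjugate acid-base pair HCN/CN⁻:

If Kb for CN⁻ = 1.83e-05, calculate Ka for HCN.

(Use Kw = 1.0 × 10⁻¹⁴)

For a conjugate pair Ka × Kb = Kw, so Ka = Kw/Kb = 1.0 × 10⁻¹⁴ / 1.83e-05 = 5.46e-10.

K_a = 5.46e-10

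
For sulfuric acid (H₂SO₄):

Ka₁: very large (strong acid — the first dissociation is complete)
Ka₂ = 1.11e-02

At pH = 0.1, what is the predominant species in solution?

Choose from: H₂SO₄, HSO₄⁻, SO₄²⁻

The first dissociation is complete, so H₂SO₄ itself is never the predominant species in water; pKa₂ = -log(1.11e-02) = 1.95. For a polyprotic acid the predominant species crosses at each pKa: below pKa_n the protonated form dominates, above it the deprotonated form does. At pH = 0.1, the predominant species is HSO₄⁻.

HSO₄⁻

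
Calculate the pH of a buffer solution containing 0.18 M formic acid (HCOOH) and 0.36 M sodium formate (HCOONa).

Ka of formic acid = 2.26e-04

pKa = -log(2.26e-04) = 3.65. pH = pKa + log([A⁻]/[HA]) = 3.65 + log(0.36/0.18)

pH = 3.95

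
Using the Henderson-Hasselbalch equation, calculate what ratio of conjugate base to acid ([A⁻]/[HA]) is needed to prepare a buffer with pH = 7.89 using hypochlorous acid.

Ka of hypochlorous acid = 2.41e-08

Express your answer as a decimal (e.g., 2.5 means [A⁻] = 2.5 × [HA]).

pKa = -log(2.41e-08) = 7.6180. pH = pKa + log([A⁻]/[HA]), so log([A⁻]/[HA]) = pH − pKa = 7.89 − 7.6180 = 0.2720. [A⁻]/[HA] = 10^(0.2720) = 1.87

[A⁻]/[HA] = 1.87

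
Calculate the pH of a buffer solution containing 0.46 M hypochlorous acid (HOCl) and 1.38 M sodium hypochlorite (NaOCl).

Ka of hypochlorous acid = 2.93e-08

pKa = -log(2.93e-08) = 7.53. pH = pKa + log([A⁻]/[HA]) = 7.53 + log(1.38/0.46)

pH = 8.01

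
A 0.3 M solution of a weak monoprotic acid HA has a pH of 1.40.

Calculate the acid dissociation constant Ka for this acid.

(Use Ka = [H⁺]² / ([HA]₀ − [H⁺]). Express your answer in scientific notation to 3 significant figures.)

[H⁺] = 10^(−pH) = 10^(−1.40) = 3.981e-02 M. For HA ⇌ H⁺ + A⁻, Ka = [H⁺][A⁻]/[HA] = [H⁺]² / ([HA]₀ − [H⁺]) = (3.981e-02)² / (0.3 − 3.981e-02) = 6.09e-03.

K_a = 6.09e-03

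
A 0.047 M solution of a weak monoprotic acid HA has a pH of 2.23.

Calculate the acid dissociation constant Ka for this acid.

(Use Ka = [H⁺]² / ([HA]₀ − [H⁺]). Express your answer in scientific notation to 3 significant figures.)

[H⁺] = 10^(−pH) = 10^(−2.23) = 5.888e-03 M. For HA ⇌ H⁺ + A⁻, Ka = [H⁺][A⁻]/[HA] = [H⁺]² / ([HA]₀ − [H⁺]) = (5.888e-03)² / (0.047 − 5.888e-03) = 8.43e-04.

K_a = 8.43e-04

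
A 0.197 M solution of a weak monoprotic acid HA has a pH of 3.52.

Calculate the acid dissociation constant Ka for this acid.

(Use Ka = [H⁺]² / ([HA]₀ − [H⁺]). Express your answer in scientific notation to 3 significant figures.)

[H⁺] = 10^(−pH) = 10^(−3.52) = 3.020e-04 M. For HA ⇌ H⁺ + A⁻, Ka = [H⁺][A⁻]/[HA] = [H⁺]² / ([HA]₀ − [H⁺]) = (3.020e-04)² / (0.197 − 3.020e-04) = 4.64e-07.

K_a = 4.64e-07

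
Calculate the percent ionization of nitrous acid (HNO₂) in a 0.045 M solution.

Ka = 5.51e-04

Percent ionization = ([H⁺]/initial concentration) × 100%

Using Ka equilibrium: x² + Ka×x - Ka×C = 0. Solving: [H⁺] = 4.7116e-03. Percent = (4.7116e-03/0.045) × 100

Percent ionization = 10.5%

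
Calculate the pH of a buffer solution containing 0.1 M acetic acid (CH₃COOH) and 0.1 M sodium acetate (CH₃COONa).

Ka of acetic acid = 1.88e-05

pKa = -log(1.88e-05) = 4.73. pH = pKa + log([A⁻]/[HA]) = 4.73 + log(0.1/0.1)

pH = 4.73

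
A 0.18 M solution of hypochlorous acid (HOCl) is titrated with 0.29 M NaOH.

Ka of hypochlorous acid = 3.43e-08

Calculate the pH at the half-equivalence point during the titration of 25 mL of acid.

At half-equivalence [HA] = [A⁻], so Henderson-Hasselbalch gives pH = pKa = -log(3.43e-08) = 7.46.

pH = pKa = 7.46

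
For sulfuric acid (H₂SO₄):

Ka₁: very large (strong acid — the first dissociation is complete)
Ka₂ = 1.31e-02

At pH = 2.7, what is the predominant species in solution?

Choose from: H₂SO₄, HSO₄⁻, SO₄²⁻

The first dissociation is complete, so H₂SO₄ itself is never the predominant species in water; pKa₂ = -log(1.31e-02) = 1.88. For a polyprotic acid the predominant species crosses at each pKa: below pKa_n the protonated form dominates, above it the deprotonated form does. At pH = 2.7, the predominant species is SO₄²⁻.

SO₄²⁻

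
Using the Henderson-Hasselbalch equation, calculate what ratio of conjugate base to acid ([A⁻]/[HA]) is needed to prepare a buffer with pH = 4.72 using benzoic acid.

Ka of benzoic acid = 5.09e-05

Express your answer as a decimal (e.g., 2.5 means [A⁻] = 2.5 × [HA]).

pKa = -log(5.09e-05) = 4.2933. pH = pKa + log([A⁻]/[HA]), so log([A⁻]/[HA]) = pH − pKa = 4.72 − 4.2933 = 0.4267. [A⁻]/[HA] = 10^(0.4267) = 2.67

[A⁻]/[HA] = 2.67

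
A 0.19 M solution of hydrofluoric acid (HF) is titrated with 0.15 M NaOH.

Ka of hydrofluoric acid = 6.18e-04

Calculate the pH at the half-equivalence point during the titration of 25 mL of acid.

At half-equivalence [HA] = [A⁻], so Henderson-Hasselbalch gives pH = pKa = -log(6.18e-04) = 3.21.

pH = pKa = 3.21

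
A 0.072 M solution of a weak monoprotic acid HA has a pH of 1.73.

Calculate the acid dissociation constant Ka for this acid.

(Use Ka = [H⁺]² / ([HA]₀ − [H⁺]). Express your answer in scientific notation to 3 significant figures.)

[H⁺] = 10^(−pH) = 10^(−1.73) = 1.862e-02 M. For HA ⇌ H⁺ + A⁻, Ka = [H⁺][A⁻]/[HA] = [H⁺]² / ([HA]₀ − [H⁺]) = (1.862e-02)² / (0.072 − 1.862e-02) = 6.50e-03.

K_a = 6.50e-03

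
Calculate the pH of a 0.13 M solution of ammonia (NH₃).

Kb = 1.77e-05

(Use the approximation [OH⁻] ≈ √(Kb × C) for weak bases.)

[OH⁻] = √(Kb × C) = √(1.77e-05 × 0.13) = 1.5169e-03. pOH = 2.82, pH = 14 - pOH

pH = 11.18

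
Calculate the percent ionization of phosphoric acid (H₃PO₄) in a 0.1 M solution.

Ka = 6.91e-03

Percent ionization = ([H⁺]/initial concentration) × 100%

Using Ka equilibrium: x² + Ka×x - Ka×C = 0. Solving: [H⁺] = 2.3058e-02. Percent = (2.3058e-02/0.1) × 100

Percent ionization = 23.1%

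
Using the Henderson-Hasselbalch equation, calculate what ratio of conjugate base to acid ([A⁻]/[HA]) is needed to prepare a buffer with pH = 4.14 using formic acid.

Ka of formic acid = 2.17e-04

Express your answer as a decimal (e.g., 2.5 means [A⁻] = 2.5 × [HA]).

pKa = -log(2.17e-04) = 3.6635. pH = pKa + log([A⁻]/[HA]), so log([A⁻]/[HA]) = pH − pKa = 4.14 − 3.6635 = 0.4765. [A⁻]/[HA] = 10^(0.4765) = 3.00

[A⁻]/[HA] = 3.00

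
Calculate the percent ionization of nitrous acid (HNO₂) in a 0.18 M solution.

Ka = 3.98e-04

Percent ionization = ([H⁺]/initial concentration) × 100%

Using Ka equilibrium: x² + Ka×x - Ka×C = 0. Solving: [H⁺] = 8.2674e-03. Percent = (8.2674e-03/0.18) × 100

Percent ionization = 4.59%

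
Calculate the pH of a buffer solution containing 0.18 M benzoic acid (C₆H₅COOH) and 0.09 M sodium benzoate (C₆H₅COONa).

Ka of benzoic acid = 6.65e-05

pKa = -log(6.65e-05) = 4.18. pH = pKa + log([A⁻]/[HA]) = 4.18 + log(0.09/0.18)

pH = 3.88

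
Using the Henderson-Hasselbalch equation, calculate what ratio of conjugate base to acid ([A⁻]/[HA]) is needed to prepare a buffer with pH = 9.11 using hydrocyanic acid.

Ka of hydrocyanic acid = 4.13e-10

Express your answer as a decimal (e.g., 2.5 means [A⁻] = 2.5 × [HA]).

pKa = -log(4.13e-10) = 9.3840. pH = pKa + log([A⁻]/[HA]), so log([A⁻]/[HA]) = pH − pKa = 9.11 − 9.3840 = -0.2740. [A⁻]/[HA] = 10^(-0.2740) = 0.532

[A⁻]/[HA] = 0.532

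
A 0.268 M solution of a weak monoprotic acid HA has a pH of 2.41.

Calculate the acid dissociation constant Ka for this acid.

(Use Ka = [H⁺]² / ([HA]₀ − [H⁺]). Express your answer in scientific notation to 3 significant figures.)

[H⁺] = 10^(−pH) = 10^(−2.41) = 3.890e-03 M. For HA ⇌ H⁺ + A⁻, Ka = [H⁺][A⁻]/[HA] = [H⁺]² / ([HA]₀ − [H⁺]) = (3.890e-03)² / (0.268 − 3.890e-03) = 5.73e-05.

K_a = 5.73e-05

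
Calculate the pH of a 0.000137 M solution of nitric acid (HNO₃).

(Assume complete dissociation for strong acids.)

[H⁺] = 0.000137 M for strong acid. pH = -log[H⁺] = -log(0.000137)

pH = 3.86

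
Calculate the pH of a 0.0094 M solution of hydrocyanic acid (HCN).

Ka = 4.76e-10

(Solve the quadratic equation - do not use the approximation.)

x² + Ka×x - Ka×C = 0. Using quadratic formula: [H⁺] = 2.1150e-06

pH = 5.67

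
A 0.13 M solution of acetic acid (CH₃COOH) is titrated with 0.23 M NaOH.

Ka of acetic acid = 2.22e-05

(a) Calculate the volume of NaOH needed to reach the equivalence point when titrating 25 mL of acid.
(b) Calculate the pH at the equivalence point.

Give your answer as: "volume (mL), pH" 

moles acid = 0.13 × 25/1000 = 0.00325 mol; V_base = moles/0.23 × 1000 = 14.1 mL. At equivalence only the conjugate base is present: [A⁻] = 0.00325/0.039 = 8.3056e-02 M. Kb = Kw/Ka = 4.50e-10; [OH⁻] = √(Kb × [A⁻]) = 6.1166e-06; pOH = 5.21; pH = 14 - pOH = 8.79.

V = 14.1 mL, pH = 8.79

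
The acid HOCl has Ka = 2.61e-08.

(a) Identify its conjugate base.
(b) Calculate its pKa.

(a) The conjugate base is formed by removing one H⁺ from HOCl, giving OCl⁻. (b) pKa = -log(Ka) = -log(2.61e-08) = 7.58.

Conjugate base: OCl⁻; pK_a = 7.58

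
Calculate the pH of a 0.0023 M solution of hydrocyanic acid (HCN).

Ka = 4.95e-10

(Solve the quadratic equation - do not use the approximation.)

x² + Ka×x - Ka×C = 0. Using quadratic formula: [H⁺] = 1.0668e-06

pH = 5.97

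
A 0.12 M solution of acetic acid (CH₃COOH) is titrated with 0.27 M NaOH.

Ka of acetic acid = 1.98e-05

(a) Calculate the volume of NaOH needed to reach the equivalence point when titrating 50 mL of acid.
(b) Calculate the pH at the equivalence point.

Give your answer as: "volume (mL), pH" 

moles acid = 0.12 × 50/1000 = 0.006 mol; V_base = moles/0.27 × 1000 = 22.2 mL. At equivalence only the conjugate base is present: [A⁻] = 0.006/0.072 = 8.3077e-02 M. Kb = Kw/Ka = 5.05e-10; [OH⁻] = √(Kb × [A⁻]) = 6.4775e-06; pOH = 5.19; pH = 14 - pOH = 8.81.

V = 22.2 mL, pH = 8.81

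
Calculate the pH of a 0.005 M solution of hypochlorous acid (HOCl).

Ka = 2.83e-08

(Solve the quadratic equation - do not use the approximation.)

x² + Ka×x - Ka×C = 0. Using quadratic formula: [H⁺] = 1.1881e-05

pH = 4.93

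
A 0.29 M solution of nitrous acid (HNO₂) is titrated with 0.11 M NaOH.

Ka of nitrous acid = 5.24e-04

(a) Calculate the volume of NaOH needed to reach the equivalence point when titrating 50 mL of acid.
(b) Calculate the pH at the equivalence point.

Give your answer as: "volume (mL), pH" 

moles acid = 0.29 × 50/1000 = 0.0145 mol; V_base = moles/0.11 × 1000 = 131.8 mL. At equivalence only the conjugate base is present: [A⁻] = 0.0145/0.182 = 7.9750e-02 M. Kb = Kw/Ka = 1.91e-11; [OH⁻] = √(Kb × [A⁻]) = 1.2337e-06; pOH = 5.91; pH = 14 - pOH = 8.09.

V = 131.8 mL, pH = 8.09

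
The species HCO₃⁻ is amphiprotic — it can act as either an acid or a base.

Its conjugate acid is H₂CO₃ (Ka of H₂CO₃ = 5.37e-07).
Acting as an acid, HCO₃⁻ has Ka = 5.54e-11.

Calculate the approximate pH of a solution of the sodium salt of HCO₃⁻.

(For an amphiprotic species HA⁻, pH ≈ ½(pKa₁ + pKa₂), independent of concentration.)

pKa₁ = -log(5.37e-07) = 6.27; pKa₂ = -log(5.54e-11) = 10.26. For an amphiprotic species, pH ≈ ½(pKa₁ + pKa₂) = ½(6.27 + 10.26) = 8.26.

pH = 8.26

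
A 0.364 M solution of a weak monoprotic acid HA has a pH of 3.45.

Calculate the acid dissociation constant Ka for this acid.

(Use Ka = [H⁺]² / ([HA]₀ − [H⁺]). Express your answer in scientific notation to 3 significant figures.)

[H⁺] = 10^(−pH) = 10^(−3.45) = 3.548e-04 M. For HA ⇌ H⁺ + A⁻, Ka = [H⁺][A⁻]/[HA] = [H⁺]² / ([HA]₀ − [H⁺]) = (3.548e-04)² / (0.364 − 3.548e-04) = 3.46e-07.

K_a = 3.46e-07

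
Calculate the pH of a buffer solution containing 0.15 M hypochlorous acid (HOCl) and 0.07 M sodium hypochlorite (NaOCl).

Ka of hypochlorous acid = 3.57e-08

pKa = -log(3.57e-08) = 7.45. pH = pKa + log([A⁻]/[HA]) = 7.45 + log(0.07/0.15)

pH = 7.12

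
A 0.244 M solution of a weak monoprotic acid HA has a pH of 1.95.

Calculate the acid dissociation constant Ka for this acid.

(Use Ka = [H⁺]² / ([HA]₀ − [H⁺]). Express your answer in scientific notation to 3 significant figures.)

[H⁺] = 10^(−pH) = 10^(−1.95) = 1.122e-02 M. For HA ⇌ H⁺ + A⁻, Ka = [H⁺][A⁻]/[HA] = [H⁺]² / ([HA]₀ − [H⁺]) = (1.122e-02)² / (0.244 − 1.122e-02) = 5.41e-04.

K_a = 5.41e-04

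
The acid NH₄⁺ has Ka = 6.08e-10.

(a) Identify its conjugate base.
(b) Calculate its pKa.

(a) The conjugate base is formed by removing one H⁺ from NH₄⁺, giving NH₃. (b) pKa = -log(Ka) = -log(6.08e-10) = 9.22.

Conjugate base: NH₃; pK_a = 9.22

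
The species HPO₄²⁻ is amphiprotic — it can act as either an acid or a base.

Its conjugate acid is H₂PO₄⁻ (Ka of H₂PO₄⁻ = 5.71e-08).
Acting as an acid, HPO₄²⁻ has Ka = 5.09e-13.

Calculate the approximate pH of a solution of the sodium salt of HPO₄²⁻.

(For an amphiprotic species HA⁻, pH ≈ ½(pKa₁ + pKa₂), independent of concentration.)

pKa₁ = -log(5.71e-08) = 7.24; pKa₂ = -log(5.09e-13) = 12.29. For an amphiprotic species, pH ≈ ½(pKa₁ + pKa₂) = ½(7.24 + 12.29) = 9.77.

pH = 9.77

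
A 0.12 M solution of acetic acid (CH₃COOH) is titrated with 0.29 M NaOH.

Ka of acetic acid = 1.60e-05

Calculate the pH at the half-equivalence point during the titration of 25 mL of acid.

At half-equivalence [HA] = [A⁻], so Henderson-Hasselbalch gives pH = pKa = -log(1.60e-05) = 4.80.

pH = pKa = 4.80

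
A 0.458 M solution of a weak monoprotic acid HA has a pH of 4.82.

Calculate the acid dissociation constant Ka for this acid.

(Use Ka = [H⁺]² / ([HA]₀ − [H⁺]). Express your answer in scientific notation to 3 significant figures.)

[H⁺] = 10^(−pH) = 10^(−4.82) = 1.514e-05 M. For HA ⇌ H⁺ + A⁻, Ka = [H⁺][A⁻]/[HA] = [H⁺]² / ([HA]₀ − [H⁺]) = (1.514e-05)² / (0.458 − 1.514e-05) = 5.00e-10.

K_a = 5.00e-10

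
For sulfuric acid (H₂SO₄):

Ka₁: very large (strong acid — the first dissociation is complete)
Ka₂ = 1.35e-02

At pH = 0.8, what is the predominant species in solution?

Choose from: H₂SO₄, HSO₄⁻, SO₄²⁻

The first dissociation is complete, so H₂SO₄ itself is never the predominant species in water; pKa₂ = -log(1.35e-02) = 1.87. For a polyprotic acid the predominant species crosses at each pKa: below pKa_n the protonated form dominates, above it the deprotonated form does. At pH = 0.8, the predominant species is HSO₄⁻.

HSO₄⁻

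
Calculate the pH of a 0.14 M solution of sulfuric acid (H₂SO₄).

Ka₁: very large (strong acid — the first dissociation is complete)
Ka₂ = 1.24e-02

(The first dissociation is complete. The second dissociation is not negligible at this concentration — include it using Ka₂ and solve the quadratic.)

First dissociation is complete: [H⁺]₀ = [HSO₄⁻]₀ = C = 0.14 M. Second dissociation HSO₄⁻ ⇌ H⁺ + SO₄²⁻: let x = [SO₄²⁻]. Ka₂ = (C + x)·x / (C − x) = 1.24e-02 → x² + (C + Ka₂)·x − Ka₂·C = 0 → x² + 0.15240·x − 1.736e-03 = 0. x = (−0.15240 + √(0.15240² + 4 × 1.736e-03)) / 2 = 1.0647e-02 M. [H⁺] = C + x = 0.14 + 1.0647e-02 = 1.5065e-01 M. pH = -log(1.5065e-01) = 0.82.

pH = 0.82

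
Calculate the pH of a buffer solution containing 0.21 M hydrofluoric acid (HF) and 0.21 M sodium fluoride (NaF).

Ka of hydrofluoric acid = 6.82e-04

pKa = -log(6.82e-04) = 3.17. pH = pKa + log([A⁻]/[HA]) = 3.17 + log(0.21/0.21)

pH = 3.17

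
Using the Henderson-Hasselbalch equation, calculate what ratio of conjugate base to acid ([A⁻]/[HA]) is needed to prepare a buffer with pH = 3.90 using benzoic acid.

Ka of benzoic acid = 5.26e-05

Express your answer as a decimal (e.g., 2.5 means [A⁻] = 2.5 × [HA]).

pKa = -log(5.26e-05) = 4.2790. pH = pKa + log([A⁻]/[HA]), so log([A⁻]/[HA]) = pH − pKa = 3.90 − 4.2790 = -0.3790. [A⁻]/[HA] = 10^(-0.3790) = 0.418

[A⁻]/[HA] = 0.418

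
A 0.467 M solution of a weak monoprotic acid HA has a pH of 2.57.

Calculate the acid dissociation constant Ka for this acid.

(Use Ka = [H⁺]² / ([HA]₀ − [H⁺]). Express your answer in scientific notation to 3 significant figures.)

[H⁺] = 10^(−pH) = 10^(−2.57) = 2.692e-03 M. For HA ⇌ H⁺ + A⁻, Ka = [H⁺][A⁻]/[HA] = [H⁺]² / ([HA]₀ − [H⁺]) = (2.692e-03)² / (0.467 − 2.692e-03) = 1.56e-05.

K_a = 1.56e-05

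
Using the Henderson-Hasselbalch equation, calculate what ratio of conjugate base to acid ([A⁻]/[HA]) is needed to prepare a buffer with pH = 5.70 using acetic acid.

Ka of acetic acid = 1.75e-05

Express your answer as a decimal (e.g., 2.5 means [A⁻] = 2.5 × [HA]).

pKa = -log(1.75e-05) = 4.7570. pH = pKa + log([A⁻]/[HA]), so log([A⁻]/[HA]) = pH − pKa = 5.70 − 4.7570 = 0.9430. [A⁻]/[HA] = 10^(0.9430) = 8.77

[A⁻]/[HA] = 8.77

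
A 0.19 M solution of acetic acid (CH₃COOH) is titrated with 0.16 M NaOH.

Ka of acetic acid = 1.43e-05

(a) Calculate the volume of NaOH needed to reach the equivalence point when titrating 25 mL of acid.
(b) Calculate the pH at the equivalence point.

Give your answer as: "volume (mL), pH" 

moles acid = 0.19 × 25/1000 = 0.00475 mol; V_base = moles/0.16 × 1000 = 29.7 mL. At equivalence only the conjugate base is present: [A⁻] = 0.00475/0.055 = 8.6857e-02 M. Kb = Kw/Ka = 6.99e-10; [OH⁻] = √(Kb × [A⁻]) = 7.7935e-06; pOH = 5.11; pH = 14 - pOH = 8.89.

V = 29.7 mL, pH = 8.89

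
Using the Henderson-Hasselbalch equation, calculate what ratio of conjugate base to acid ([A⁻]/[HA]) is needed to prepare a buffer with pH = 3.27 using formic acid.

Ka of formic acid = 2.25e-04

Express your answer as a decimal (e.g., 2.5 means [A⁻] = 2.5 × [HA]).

pKa = -log(2.25e-04) = 3.6478. pH = pKa + log([A⁻]/[HA]), so log([A⁻]/[HA]) = pH − pKa = 3.27 − 3.6478 = -0.3778. [A⁻]/[HA] = 10^(-0.3778) = 0.419

[A⁻]/[HA] = 0.419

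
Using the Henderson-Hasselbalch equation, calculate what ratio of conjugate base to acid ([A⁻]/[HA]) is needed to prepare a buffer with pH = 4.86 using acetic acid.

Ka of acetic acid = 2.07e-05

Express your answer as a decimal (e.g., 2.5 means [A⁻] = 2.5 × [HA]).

pKa = -log(2.07e-05) = 4.6840. pH = pKa + log([A⁻]/[HA]), so log([A⁻]/[HA]) = pH − pKa = 4.86 − 4.6840 = 0.1760. [A⁻]/[HA] = 10^(0.1760) = 1.50

[A⁻]/[HA] = 1.50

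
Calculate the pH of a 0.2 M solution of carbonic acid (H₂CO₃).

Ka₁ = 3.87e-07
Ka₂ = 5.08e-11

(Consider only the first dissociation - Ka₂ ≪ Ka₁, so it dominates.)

First dissociation dominates. From Ka₁ = [H⁺][HA⁻]/[H₂A], x² + Ka₁·x − Ka₁·C = 0 with C = 0.2 M and Ka₁ = 3.87e-07. Solving: [H⁺] = (−Ka₁ + √(Ka₁² + 4·Ka₁·C)) / 2 = 2.7802e-04 M. pH = -log(2.7802e-04) = 3.56.

pH = 3.56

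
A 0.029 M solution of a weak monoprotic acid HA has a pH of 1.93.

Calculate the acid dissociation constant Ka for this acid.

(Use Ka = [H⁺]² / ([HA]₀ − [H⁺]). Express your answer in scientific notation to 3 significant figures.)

[H⁺] = 10^(−pH) = 10^(−1.93) = 1.175e-02 M. For HA ⇌ H⁺ + A⁻, Ka = [H⁺][A⁻]/[HA] = [H⁺]² / ([HA]₀ − [H⁺]) = (1.175e-02)² / (0.029 − 1.175e-02) = 8.00e-03.

K_a = 8.00e-03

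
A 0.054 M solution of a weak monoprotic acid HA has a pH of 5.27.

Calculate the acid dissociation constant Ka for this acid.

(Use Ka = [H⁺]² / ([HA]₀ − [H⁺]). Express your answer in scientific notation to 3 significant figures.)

[H⁺] = 10^(−pH) = 10^(−5.27) = 5.370e-06 M. For HA ⇌ H⁺ + A⁻, Ka = [H⁺][A⁻]/[HA] = [H⁺]² / ([HA]₀ − [H⁺]) = (5.370e-06)² / (0.054 − 5.370e-06) = 5.34e-10.

K_a = 5.34e-10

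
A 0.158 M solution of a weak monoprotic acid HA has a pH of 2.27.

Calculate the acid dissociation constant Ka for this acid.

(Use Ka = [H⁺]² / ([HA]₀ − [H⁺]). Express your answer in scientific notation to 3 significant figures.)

[H⁺] = 10^(−pH) = 10^(−2.27) = 5.370e-03 M. For HA ⇌ H⁺ + A⁻, Ka = [H⁺][A⁻]/[HA] = [H⁺]² / ([HA]₀ − [H⁺]) = (5.370e-03)² / (0.158 − 5.370e-03) = 1.89e-04.

K_a = 1.89e-04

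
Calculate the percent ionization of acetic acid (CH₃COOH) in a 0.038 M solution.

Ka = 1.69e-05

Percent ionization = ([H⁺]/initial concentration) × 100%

Using Ka equilibrium: x² + Ka×x - Ka×C = 0. Solving: [H⁺] = 7.9297e-04. Percent = (7.9297e-04/0.038) × 100

Percent ionization = 2.09%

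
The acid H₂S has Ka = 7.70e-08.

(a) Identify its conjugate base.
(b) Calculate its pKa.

(a) The conjugate base is formed by removing one H⁺ from H₂S, giving HS⁻. (b) pKa = -log(Ka) = -log(7.70e-08) = 7.11.

Conjugate base: HS⁻; pK_a = 7.11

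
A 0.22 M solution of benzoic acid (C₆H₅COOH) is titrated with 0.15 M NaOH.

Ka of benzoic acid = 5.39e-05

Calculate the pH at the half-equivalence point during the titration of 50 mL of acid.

At half-equivalence [HA] = [A⁻], so Henderson-Hasselbalch gives pH = pKa = -log(5.39e-05) = 4.27.

pH = pKa = 4.27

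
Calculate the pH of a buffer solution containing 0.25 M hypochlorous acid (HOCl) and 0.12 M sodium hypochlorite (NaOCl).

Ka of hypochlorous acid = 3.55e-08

pKa = -log(3.55e-08) = 7.45. pH = pKa + log([A⁻]/[HA]) = 7.45 + log(0.12/0.25)

pH = 7.13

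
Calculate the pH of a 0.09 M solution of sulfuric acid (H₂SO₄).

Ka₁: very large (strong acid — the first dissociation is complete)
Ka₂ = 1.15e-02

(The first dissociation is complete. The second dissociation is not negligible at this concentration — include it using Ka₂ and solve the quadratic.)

First dissociation is complete: [H⁺]₀ = [HSO₄⁻]₀ = C = 0.09 M. Second dissociation HSO₄⁻ ⇌ H⁺ + SO₄²⁻: let x = [SO₄²⁻]. Ka₂ = (C + x)·x / (C − x) = 1.15e-02 → x² + (C + Ka₂)·x − Ka₂·C = 0 → x² + 0.10150·x − 1.035e-03 = 0. x = (−0.10150 + √(0.10150² + 4 × 1.035e-03)) / 2 = 9.3380e-03 M. [H⁺] = C + x = 0.09 + 9.3380e-03 = 9.9338e-02 M. pH = -log(9.9338e-02) = 1.00.

pH = 1.00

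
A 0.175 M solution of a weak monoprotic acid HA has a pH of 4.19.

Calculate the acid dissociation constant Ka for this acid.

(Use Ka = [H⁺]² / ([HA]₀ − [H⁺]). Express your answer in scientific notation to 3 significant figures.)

[H⁺] = 10^(−pH) = 10^(−4.19) = 6.457e-05 M. For HA ⇌ H⁺ + A⁻, Ka = [H⁺][A⁻]/[HA] = [H⁺]² / ([HA]₀ − [H⁺]) = (6.457e-05)² / (0.175 − 6.457e-05) = 2.38e-08.

K_a = 2.38e-08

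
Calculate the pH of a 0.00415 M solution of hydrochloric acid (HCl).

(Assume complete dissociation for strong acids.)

[H⁺] = 0.00415 M for strong acid. pH = -log[H⁺] = -log(0.00415)

pH = 2.38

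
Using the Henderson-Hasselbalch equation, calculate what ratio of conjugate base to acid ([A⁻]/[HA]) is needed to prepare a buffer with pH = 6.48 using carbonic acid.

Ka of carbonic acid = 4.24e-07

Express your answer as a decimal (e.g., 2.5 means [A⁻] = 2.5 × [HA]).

pKa = -log(4.24e-07) = 6.3726. pH = pKa + log([A⁻]/[HA]), so log([A⁻]/[HA]) = pH − pKa = 6.48 − 6.3726 = 0.1074. [A⁻]/[HA] = 10^(0.1074) = 1.28

[A⁻]/[HA] = 1.28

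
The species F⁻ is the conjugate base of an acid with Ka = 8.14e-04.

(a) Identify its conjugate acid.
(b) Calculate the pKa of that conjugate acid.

(a) The conjugate acid is formed by adding one H⁺ to F⁻, giving HF. (b) pKa = -log(Ka) = -log(8.14e-04) = 3.09.

Conjugate acid: HF; pK_a = 3.09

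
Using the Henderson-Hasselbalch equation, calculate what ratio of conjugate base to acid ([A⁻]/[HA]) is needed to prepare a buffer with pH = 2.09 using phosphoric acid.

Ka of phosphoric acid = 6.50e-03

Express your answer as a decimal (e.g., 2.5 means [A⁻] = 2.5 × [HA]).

pKa = -log(6.50e-03) = 2.1871. pH = pKa + log([A⁻]/[HA]), so log([A⁻]/[HA]) = pH − pKa = 2.09 − 2.1871 = -0.0971. [A⁻]/[HA] = 10^(-0.0971) = 0.800

[A⁻]/[HA] = 0.800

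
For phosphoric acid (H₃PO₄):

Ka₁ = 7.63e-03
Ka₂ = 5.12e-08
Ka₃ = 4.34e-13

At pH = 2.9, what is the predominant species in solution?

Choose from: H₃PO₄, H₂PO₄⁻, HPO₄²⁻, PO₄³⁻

pKa₁ = 2.12, pKa₂ = 7.29, pKa₃ = 12.36. For a polyprotic acid the predominant species crosses at each pKa: below pKa_n the protonated form dominates, above it the deprotonated form does. At pH = 2.9, the predominant species is H₂PO₄⁻.

H₂PO₄⁻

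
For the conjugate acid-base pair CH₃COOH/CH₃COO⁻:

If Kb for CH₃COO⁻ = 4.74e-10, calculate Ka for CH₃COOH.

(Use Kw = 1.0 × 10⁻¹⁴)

For a conjugate pair Ka × Kb = Kw, so Ka = Kw/Kb = 1.0 × 10⁻¹⁴ / 4.74e-10 = 2.11e-05.

K_a = 2.11e-05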